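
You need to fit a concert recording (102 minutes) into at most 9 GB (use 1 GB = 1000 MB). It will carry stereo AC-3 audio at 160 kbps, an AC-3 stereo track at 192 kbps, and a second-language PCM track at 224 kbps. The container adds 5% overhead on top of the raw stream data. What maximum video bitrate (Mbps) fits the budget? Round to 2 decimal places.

10.63 Mbps

Budget: 9 GB = 72000.0 Mb.
Stream payload after overhead: 72000.0 / 1.05 = 68571.4 Mb.
102 min = 6120 s
Total bitrate budget: 68571.4 Mb / 6120 s = 11.204 Mbps.
Audio total: 160 + 192 + 224 = 576 kbps = 0.576 Mbps.
Video: 11.204 − 0.576 = 10.628 Mbps.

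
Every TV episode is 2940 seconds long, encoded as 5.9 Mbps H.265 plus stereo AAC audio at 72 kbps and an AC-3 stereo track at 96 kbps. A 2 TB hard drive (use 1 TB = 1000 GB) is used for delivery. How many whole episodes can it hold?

896

Audio total: 72 + 96 = 168 kbps = 0.168 Mbps.
Total bitrate: 6.068 Mbps.
Per item: 6.068 Mbps × 2940 s = 17,840 Mb = 2,230 MB.
Capacity: 2 TB = 16,000,000 Mb; 896.87 items → 896 complete.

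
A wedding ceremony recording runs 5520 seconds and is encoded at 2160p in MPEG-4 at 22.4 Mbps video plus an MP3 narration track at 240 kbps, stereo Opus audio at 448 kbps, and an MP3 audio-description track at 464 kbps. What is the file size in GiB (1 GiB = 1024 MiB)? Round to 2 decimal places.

Audio total: 240 + 448 + 464 = 1152 kbps = 1.152 Mbps.
Total bitrate: 22.4 + 1.152 = 23.552 Mbps.
Stream data: 23.552 Mbps × 5520 s = 130007.0 Mb.
130,007 Mb = 16,250,880,000 bytes ÷ 1,073,741,824 = 15.13 GiB.

15.13 GiB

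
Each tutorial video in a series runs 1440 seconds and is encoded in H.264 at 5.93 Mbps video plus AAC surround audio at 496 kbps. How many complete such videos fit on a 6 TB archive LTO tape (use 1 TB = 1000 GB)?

5187

Audio: 496 kbps = 0.496 Mbps.
Total bitrate: 6.426 Mbps.
Per item: 6.426 Mbps × 1440 s = 9,253 Mb = 1,157 MB.
Capacity: 6 TB = 48,000,000 Mb; 5187.26 items → 5187 complete.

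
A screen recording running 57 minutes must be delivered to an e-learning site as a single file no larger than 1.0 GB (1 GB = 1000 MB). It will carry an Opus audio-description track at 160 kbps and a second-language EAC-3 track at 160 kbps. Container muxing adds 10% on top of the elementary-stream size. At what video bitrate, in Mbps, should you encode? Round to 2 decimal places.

Budget: 1.0 GB = 8000.0 Mb.
Stream payload after overhead: 8000.0 / 1.10 = 7272.7 Mb.
57 min = 3420 s
Total bitrate budget: 7272.7 Mb / 3420 s = 2.127 Mbps.
Audio total: 160 + 160 = 320 kbps = 0.320 Mbps.
Video: 2.127 − 0.320 = 1.807 Mbps.

1.81 Mbps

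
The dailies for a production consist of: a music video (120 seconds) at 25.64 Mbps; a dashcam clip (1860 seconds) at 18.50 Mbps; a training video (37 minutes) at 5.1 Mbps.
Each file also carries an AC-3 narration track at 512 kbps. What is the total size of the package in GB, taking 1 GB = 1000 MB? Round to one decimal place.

Audio: 512 kbps = 0.512 Mbps.
music video: 26.152 Mbps × 120 s = 3138.2 Mb
dashcam clip: 19.012 Mbps × 1860 s = 35362.3 Mb
training video: 5.612 Mbps × 2220 s = 12458.6 Mb
Total: 50959.2 Mb = 6369.9 MB.
= 6.370 GB.

6.4 GB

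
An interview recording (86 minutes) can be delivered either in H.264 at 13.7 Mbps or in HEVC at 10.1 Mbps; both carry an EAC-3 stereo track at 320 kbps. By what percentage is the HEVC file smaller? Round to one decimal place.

86 min = 5160 s
Audio: 320 kbps = 0.320 Mbps.
H.264: 14.020 Mbps × 5160 s = 72343.2 Mb = 9.043 GB.
HEVC: 10.420 Mbps × 5160 s = 53767.2 Mb = 6.721 GB.
Reduction: (1 − 6.721/9.043) × 100 = 25.68%.

25.7%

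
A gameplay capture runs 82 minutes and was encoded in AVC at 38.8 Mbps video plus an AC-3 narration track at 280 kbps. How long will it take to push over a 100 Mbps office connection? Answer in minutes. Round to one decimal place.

82 min = 4920 s
Audio: 280 kbps = 0.280 Mbps.
Total bitrate: 39.080 Mbps.
File: 39.080 Mbps × 4920 s = 192273.6 Mb.
At 100 Mbps: 192273.6 / 100 = 1922.7 s ≈ 32 minutes.

32.0 minutes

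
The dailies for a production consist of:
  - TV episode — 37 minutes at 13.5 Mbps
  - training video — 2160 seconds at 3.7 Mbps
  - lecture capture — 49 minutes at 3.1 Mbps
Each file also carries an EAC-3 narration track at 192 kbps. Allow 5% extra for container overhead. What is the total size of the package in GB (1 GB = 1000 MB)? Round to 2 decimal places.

Audio: 192 kbps = 0.192 Mbps.
TV episode: 13.692 Mbps × 2220 s × 1.05 = 31916.1 Mb
training video: 3.892 Mbps × 2160 s × 1.05 = 8827.1 Mb
lecture capture: 3.292 Mbps × 2940 s × 1.05 = 10162.4 Mb
Total: 50905.5 Mb = 6363.2 MB.
= 6.363 GB.

6.36 GB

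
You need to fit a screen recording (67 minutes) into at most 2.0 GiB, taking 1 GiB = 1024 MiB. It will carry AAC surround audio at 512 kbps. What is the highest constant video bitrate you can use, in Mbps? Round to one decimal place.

3.8 Mbps

Budget: 2.0 GiB = 17179.9 Mb.
67 min = 4020 s
Total bitrate budget: 17179.9 Mb / 4020 s = 4.274 Mbps.
Audio: 512 kbps = 0.512 Mbps.
Video: 4.274 − 0.512 = 3.762 Mbps.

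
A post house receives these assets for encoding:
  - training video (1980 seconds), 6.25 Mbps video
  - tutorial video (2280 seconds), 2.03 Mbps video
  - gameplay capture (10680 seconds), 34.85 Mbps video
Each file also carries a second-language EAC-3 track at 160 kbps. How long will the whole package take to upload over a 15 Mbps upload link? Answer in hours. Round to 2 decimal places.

7.25 hours

Audio: 160 kbps = 0.160 Mbps.
training video: 6.410 Mbps × 1980 s = 12691.8 Mb
tutorial video: 2.190 Mbps × 2280 s = 4993.2 Mb
gameplay capture: 35.010 Mbps × 10680 s = 373906.8 Mb
Total: 391591.8 Mb = 48949.0 MB.
At 15 Mbps: 391591.8 / 15 = 26106 s ≈ 7.25 hours.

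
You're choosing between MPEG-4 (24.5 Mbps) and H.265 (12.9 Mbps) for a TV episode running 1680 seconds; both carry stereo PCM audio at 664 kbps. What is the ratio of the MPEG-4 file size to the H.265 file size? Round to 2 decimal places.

1.86

Audio: 664 kbps = 0.664 Mbps.
MPEG-4: 25.164 Mbps × 1680 s = 42275.5 Mb = 4.922 GiB.
H.265: 13.564 Mbps × 1680 s = 22787.5 Mb = 2.653 GiB.
Ratio: 4.922 / 2.653 = 1.855.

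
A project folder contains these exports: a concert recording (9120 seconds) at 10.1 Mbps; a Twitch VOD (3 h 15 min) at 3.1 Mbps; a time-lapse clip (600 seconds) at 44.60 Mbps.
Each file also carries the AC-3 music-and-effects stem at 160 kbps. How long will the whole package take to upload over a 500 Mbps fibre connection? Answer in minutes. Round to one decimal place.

5.3 minutes

Audio: 160 kbps = 0.160 Mbps.
concert recording: 10.260 Mbps × 9120 s = 93571.2 Mb
Twitch VOD: 3.260 Mbps × 11700 s = 38142.0 Mb
time-lapse clip: 44.760 Mbps × 600 s = 26856.0 Mb
Total: 158569.2 Mb = 19821.2 MB.
At 500 Mbps: 158569.2 / 500 = 317 s ≈ 5.29 minutes.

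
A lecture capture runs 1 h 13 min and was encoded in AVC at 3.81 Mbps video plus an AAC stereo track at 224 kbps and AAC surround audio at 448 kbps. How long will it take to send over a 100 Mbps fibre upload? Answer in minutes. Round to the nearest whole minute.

3 minutes

1 h 13 min = 73 min = 4380 s
Audio total: 224 + 448 = 672 kbps = 0.672 Mbps.
Total bitrate: 4.482 Mbps.
File: 4.482 Mbps × 4380 s = 19631.2 Mb.
At 100 Mbps: 19631.2 / 100 = 196.3 s ≈ 3.27 minutes.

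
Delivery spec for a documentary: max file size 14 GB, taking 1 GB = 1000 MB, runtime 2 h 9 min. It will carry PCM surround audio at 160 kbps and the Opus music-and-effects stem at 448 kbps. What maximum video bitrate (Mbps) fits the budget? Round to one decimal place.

Budget: 14 GB = 112000.0 Mb.
2 h 9 min = 129 min = 7740 s
Total bitrate budget: 112000.0 Mb / 7740 s = 14.470 Mbps.
Audio total: 160 + 448 = 608 kbps = 0.608 Mbps.
Video: 14.470 − 0.608 = 13.862 Mbps.

13.9 Mbps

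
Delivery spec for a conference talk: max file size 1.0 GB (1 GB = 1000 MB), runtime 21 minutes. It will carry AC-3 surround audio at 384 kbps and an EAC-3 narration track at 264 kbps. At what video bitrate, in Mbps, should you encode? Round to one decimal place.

Budget: 1.0 GB = 8000.0 Mb.
21 min = 1260 s
Total bitrate budget: 8000.0 Mb / 1260 s = 6.349 Mbps.
Audio total: 384 + 264 = 648 kbps = 0.648 Mbps.
Video: 6.349 − 0.648 = 5.701 Mbps.

5.7 Mbps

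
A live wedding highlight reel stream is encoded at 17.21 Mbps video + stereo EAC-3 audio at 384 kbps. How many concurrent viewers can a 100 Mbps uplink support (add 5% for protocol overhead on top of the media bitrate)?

Audio: 384 kbps = 0.384 Mbps.
Per-viewer media rate: 17.594 Mbps.
On the wire with 5% overhead: 18.474 Mbps.
100 Mbps = 100.0 Mbps; 100.0 / 18.474 = 5.41 → 5 viewers.

5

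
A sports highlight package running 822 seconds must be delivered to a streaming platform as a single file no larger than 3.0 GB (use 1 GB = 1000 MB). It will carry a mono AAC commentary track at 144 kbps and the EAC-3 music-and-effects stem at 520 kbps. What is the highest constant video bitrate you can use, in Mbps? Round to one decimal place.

Budget: 3.0 GB = 24000.0 Mb.
Total bitrate budget: 24000.0 Mb / 822 s = 29.197 Mbps.
Audio total: 144 + 520 = 664 kbps = 0.664 Mbps.
Video: 29.197 − 0.664 = 28.533 Mbps.

28.5 Mbps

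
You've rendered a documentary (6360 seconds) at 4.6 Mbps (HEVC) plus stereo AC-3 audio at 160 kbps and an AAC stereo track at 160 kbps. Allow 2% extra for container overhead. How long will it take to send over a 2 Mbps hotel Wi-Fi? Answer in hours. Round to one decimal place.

4.4 hours

Audio total: 160 + 160 = 320 kbps = 0.320 Mbps.
Total bitrate: 4.920 Mbps.
File: 4.920 Mbps × 6360 s = 31291.2 Mb.
With 2% container overhead: ×1.02. → 31917.0 Mb.
At 2 Mbps: 31917.0 / 2 = 15958.5 s ≈ 4.43 hours.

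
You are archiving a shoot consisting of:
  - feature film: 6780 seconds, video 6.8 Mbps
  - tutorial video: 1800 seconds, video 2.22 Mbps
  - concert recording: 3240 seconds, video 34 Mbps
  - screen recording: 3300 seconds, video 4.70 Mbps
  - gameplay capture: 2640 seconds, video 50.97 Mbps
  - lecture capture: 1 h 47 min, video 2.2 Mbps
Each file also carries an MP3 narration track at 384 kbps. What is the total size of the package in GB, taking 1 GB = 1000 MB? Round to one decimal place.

41.7 GB

Audio: 384 kbps = 0.384 Mbps.
feature film: 7.184 Mbps × 6780 s = 48707.5 Mb
tutorial video: 2.604 Mbps × 1800 s = 4687.2 Mb
concert recording: 34.384 Mbps × 3240 s = 111404.2 Mb
screen recording: 5.084 Mbps × 3300 s = 16777.2 Mb
gameplay capture: 51.354 Mbps × 2640 s = 135574.6 Mb
lecture capture: 2.584 Mbps × 6420 s = 16589.3 Mb
Total: 333739.9 Mb = 41717.5 MB.
= 41.72 GB.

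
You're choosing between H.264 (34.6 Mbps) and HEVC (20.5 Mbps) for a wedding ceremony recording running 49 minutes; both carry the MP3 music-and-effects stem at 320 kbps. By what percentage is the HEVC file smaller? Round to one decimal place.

40.4%

49 min = 2940 s
Audio: 320 kbps = 0.320 Mbps.
H.264: 34.920 Mbps × 2940 s = 102664.8 Mb = 12.833 GB.
HEVC: 20.820 Mbps × 2940 s = 61210.8 Mb = 7.651 GB.
Reduction: (1 − 7.651/12.833) × 100 = 40.38%.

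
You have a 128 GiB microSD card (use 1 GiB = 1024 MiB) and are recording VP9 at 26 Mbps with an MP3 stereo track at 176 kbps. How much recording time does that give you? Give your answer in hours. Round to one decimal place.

11.7 hours

Audio: 176 kbps = 0.176 Mbps.
Total bitrate: 26 + 0.176 = 26.176 Mbps.
Capacity: 128 GiB = 1,099,512 Mb.
Recording time: 1,099,512 / 26.176 = 42,005 s ≈ 11.7 hours.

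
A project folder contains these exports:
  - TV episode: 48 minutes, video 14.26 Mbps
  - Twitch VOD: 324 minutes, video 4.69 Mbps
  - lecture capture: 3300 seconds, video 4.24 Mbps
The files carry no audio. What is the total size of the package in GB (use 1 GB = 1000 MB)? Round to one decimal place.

18.3 GB

TV episode: 14.260 Mbps × 2880 s = 41068.8 Mb
Twitch VOD: 4.690 Mbps × 19440 s = 91173.6 Mb
lecture capture: 4.240 Mbps × 3300 s = 13992.0 Mb
Total: 146234.4 Mb = 18279.3 MB.
= 18.28 GB.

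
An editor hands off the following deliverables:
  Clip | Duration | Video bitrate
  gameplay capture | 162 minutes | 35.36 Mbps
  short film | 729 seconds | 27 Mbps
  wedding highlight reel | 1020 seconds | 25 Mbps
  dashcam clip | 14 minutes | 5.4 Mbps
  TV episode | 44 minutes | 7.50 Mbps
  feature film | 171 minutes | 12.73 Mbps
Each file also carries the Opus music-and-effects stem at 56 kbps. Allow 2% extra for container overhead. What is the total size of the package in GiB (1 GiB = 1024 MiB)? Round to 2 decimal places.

Audio: 56 kbps = 0.056 Mbps.
gameplay capture: 35.416 Mbps × 9720 s × 1.02 = 351128.4 Mb
short film: 27.056 Mbps × 729 s × 1.02 = 20118.3 Mb
wedding highlight reel: 25.056 Mbps × 1020 s × 1.02 = 26068.3 Mb
dashcam clip: 5.456 Mbps × 840 s × 1.02 = 4674.7 Mb
TV episode: 7.556 Mbps × 2640 s × 1.02 = 20346.8 Mb
feature film: 12.786 Mbps × 10260 s × 1.02 = 133808.0 Mb
Total: 556144.5 Mb = 69518.1 MB.
= 64.74 GiB.

64.74 GiB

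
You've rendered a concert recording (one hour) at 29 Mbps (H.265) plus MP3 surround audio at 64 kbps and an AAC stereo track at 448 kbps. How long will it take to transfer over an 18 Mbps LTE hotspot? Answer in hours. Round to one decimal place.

1 h = 3600 s
Audio total: 64 + 448 = 512 kbps = 0.512 Mbps.
Total bitrate: 29.512 Mbps.
File: 29.512 Mbps × 3600 s = 106243.2 Mb.
At 18 Mbps: 106243.2 / 18 = 5902.4 s ≈ 1.64 hours.

1.6 hours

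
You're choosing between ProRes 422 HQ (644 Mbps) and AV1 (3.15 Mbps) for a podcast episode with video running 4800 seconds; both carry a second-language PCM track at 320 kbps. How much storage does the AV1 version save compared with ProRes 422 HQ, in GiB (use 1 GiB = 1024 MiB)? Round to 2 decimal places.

358.10 GiB

Audio: 320 kbps = 0.320 Mbps.
ProRes 422 HQ: 644.320 Mbps × 4800 s = 3092736.0 Mb = 360.042 GiB.
AV1: 3.470 Mbps × 4800 s = 16656.0 Mb = 1.939 GiB.
Saving: 360.042 − 1.939 = 358.103 GiB.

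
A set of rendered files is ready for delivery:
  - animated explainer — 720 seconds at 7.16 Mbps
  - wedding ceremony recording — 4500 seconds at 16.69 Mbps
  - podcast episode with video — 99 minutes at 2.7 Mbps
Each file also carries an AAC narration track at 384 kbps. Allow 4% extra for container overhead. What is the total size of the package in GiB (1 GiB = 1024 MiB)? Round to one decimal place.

12.2 GiB

Audio: 384 kbps = 0.384 Mbps.
animated explainer: 7.544 Mbps × 720 s × 1.04 = 5648.9 Mb
wedding ceremony recording: 17.074 Mbps × 4500 s × 1.04 = 79906.3 Mb
podcast episode with video: 3.084 Mbps × 5940 s × 1.04 = 19051.7 Mb
Total: 104607.0 Mb = 13075.9 MB.
= 12.18 GiB.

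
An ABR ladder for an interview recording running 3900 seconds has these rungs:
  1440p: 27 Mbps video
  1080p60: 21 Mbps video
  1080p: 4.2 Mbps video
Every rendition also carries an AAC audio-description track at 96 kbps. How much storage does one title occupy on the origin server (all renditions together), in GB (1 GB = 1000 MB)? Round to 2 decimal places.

Audio: 96 kbps = 0.096 Mbps.
Sum of rendition bitrates: (27+0.096) + (21+0.096) + (4.2+0.096) = 52.488 Mbps.
× 3900 s = 204,703 Mb = 25,588 MB = 25.59 GB.

25.59 GB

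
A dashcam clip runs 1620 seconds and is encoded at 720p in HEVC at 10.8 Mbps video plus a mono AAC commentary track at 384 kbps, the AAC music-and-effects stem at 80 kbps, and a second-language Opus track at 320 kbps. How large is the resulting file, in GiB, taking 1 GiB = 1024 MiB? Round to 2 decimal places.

2.18 GiB

Audio total: 384 + 80 + 320 = 784 kbps = 0.784 Mbps.
Total bitrate: 10.8 + 0.784 = 11.584 Mbps.
Stream data: 11.584 Mbps × 1620 s = 18766.1 Mb.
18,766 Mb = 2,345,760,000 bytes ÷ 1,073,741,824 = 2.185 GiB.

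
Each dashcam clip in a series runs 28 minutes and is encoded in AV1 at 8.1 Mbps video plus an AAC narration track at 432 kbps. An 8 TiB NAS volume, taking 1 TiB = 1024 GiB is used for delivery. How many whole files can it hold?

28 min = 1680 s
Audio: 432 kbps = 0.432 Mbps.
Total bitrate: 8.532 Mbps.
Per item: 8.532 Mbps × 1680 s = 14,334 Mb = 1,792 MB.
Capacity: 8 TiB = 70,368,744 Mb; 4909.30 items → 4909 complete.

4909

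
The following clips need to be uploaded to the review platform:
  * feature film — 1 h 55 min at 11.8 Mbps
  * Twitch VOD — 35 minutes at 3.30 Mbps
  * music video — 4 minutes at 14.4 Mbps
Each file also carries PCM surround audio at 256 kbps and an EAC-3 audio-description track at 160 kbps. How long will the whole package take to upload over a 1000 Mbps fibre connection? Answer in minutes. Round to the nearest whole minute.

2 minutes

Audio total: 256 + 160 = 416 kbps = 0.416 Mbps.
feature film: 12.216 Mbps × 6900 s = 84290.4 Mb
Twitch VOD: 3.716 Mbps × 2100 s = 7803.6 Mb
music video: 14.816 Mbps × 240 s = 3555.8 Mb
Total: 95649.8 Mb = 11956.2 MB.
At 1000 Mbps: 95649.8 / 1000 = 96 s ≈ 1.59 minutes.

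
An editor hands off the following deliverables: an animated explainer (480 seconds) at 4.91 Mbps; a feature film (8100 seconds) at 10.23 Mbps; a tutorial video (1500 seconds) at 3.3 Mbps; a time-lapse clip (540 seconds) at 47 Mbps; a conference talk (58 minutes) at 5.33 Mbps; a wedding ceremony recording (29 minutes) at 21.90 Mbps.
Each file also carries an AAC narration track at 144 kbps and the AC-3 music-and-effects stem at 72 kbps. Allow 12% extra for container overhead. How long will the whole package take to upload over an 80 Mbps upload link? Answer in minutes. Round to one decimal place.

Audio total: 144 + 72 = 216 kbps = 0.216 Mbps.
animated explainer: 5.126 Mbps × 480 s × 1.12 = 2755.7 Mb
feature film: 10.446 Mbps × 8100 s × 1.12 = 94766.1 Mb
tutorial video: 3.516 Mbps × 1500 s × 1.12 = 5906.9 Mb
time-lapse clip: 47.216 Mbps × 540 s × 1.12 = 28556.2 Mb
conference talk: 5.546 Mbps × 3480 s × 1.12 = 21616.1 Mb
wedding ceremony recording: 22.116 Mbps × 1740 s × 1.12 = 43099.7 Mb
Total: 196700.7 Mb = 24587.6 MB.
At 80 Mbps: 196700.7 / 80 = 2459 s ≈ 41 minutes.

41.0 minutes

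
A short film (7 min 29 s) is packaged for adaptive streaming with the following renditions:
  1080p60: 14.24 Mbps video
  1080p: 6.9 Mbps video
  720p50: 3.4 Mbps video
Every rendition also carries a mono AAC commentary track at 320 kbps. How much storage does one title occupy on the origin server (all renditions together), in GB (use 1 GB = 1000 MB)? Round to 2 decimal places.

1.43 GB

7 min 29 s = 449 s
Audio: 320 kbps = 0.320 Mbps.
Sum of rendition bitrates: (14.24+0.320) + (6.9+0.320) + (3.4+0.320) = 25.500 Mbps.
× 449 s = 11,450 Mb = 1,431 MB = 1.431 GB.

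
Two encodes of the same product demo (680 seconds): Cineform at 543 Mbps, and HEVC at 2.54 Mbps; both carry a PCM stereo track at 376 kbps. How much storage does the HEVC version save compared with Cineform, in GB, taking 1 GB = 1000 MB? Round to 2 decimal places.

45.94 GB

Audio: 376 kbps = 0.376 Mbps.
Cineform: 543.376 Mbps × 680 s = 369495.7 Mb = 46.187 GB.
HEVC: 2.916 Mbps × 680 s = 1982.9 Mb = 0.248 GB.
Saving: 46.187 − 0.248 = 45.939 GB.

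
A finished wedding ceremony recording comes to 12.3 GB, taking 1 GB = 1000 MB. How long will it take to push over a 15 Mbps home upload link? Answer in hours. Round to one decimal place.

File: 12.3 GB = 98400.0 Mb.
At 15 Mbps: 98400.0 / 15 = 6560.0 s ≈ 1.82 hours.

1.8 hours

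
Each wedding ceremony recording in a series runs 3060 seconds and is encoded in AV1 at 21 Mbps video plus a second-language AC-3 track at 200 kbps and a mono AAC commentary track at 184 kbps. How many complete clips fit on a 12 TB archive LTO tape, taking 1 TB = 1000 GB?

1467

Audio total: 200 + 184 = 384 kbps = 0.384 Mbps.
Total bitrate: 21.384 Mbps.
Per item: 21.384 Mbps × 3060 s = 65,435 Mb = 8,179 MB.
Capacity: 12 TB = 96,000,000 Mb; 1467.10 items → 1467 complete.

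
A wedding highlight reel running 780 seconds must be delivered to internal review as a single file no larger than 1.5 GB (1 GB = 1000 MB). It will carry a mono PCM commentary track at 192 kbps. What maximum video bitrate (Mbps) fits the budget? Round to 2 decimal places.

15.19 Mbps

Budget: 1.5 GB = 12000.0 Mb.
Total bitrate budget: 12000.0 Mb / 780 s = 15.385 Mbps.
Audio: 192 kbps = 0.192 Mbps.
Video: 15.385 − 0.192 = 15.193 Mbps.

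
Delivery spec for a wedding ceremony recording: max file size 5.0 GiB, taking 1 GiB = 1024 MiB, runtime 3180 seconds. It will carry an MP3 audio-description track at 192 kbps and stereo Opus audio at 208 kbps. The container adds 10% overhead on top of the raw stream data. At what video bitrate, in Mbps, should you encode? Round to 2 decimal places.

11.88 Mbps

Budget: 5.0 GiB = 42949.7 Mb.
Stream payload after overhead: 42949.7 / 1.10 = 39045.2 Mb.
Total bitrate budget: 39045.2 Mb / 3180 s = 12.278 Mbps.
Audio total: 192 + 208 = 400 kbps = 0.400 Mbps.
Video: 12.278 − 0.400 = 11.878 Mbps.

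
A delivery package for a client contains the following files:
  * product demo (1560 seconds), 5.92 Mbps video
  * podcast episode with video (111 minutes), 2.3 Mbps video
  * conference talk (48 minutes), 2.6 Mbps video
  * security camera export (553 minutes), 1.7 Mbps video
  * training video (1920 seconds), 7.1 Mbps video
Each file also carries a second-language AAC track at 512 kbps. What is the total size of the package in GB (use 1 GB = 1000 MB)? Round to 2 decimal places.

15.72 GB

Audio: 512 kbps = 0.512 Mbps.
product demo: 6.432 Mbps × 1560 s = 10033.9 Mb
podcast episode with video: 2.812 Mbps × 6660 s = 18727.9 Mb
conference talk: 3.112 Mbps × 2880 s = 8962.6 Mb
security camera export: 2.212 Mbps × 33180 s = 73394.2 Mb
training video: 7.612 Mbps × 1920 s = 14615.0 Mb
Total: 125733.6 Mb = 15716.7 MB.
= 15.72 GB.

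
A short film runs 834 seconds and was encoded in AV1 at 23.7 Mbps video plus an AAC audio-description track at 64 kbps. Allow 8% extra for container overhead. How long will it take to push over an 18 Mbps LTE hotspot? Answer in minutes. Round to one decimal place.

Audio: 64 kbps = 0.064 Mbps.
Total bitrate: 23.764 Mbps.
File: 23.764 Mbps × 834 s = 19819.2 Mb.
With 8% container overhead: ×1.08. → 21404.7 Mb.
At 18 Mbps: 21404.7 / 18 = 1189.2 s ≈ 19.8 minutes.

19.8 minutes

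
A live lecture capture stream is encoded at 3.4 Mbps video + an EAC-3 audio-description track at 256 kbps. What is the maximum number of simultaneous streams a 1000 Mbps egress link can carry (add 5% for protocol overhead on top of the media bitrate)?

260

Audio: 256 kbps = 0.256 Mbps.
Per-viewer media rate: 3.656 Mbps.
On the wire with 5% overhead: 3.839 Mbps.
1000 Mbps = 1,000 Mbps; 1,000 / 3.839 = 260.50 → 260 viewers.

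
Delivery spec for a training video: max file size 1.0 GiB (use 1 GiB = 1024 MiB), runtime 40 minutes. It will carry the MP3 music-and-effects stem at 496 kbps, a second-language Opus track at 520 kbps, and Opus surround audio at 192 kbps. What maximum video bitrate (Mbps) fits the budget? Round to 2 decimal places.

Budget: 1.0 GiB = 8589.9 Mb.
40 min = 2400 s
Total bitrate budget: 8589.9 Mb / 2400 s = 3.579 Mbps.
Audio total: 496 + 520 + 192 = 1208 kbps = 1.208 Mbps.
Video: 3.579 − 1.208 = 2.371 Mbps.

2.37 Mbps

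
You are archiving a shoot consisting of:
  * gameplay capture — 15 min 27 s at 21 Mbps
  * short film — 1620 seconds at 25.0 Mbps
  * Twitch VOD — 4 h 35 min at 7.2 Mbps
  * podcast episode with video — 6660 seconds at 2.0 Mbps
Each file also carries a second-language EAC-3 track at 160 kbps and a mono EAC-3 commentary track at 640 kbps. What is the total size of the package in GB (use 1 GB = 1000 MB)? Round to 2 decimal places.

26.58 GB

Audio total: 160 + 640 = 800 kbps = 0.800 Mbps.
gameplay capture: 21.800 Mbps × 927 s = 20208.6 Mb
short film: 25.800 Mbps × 1620 s = 41796.0 Mb
Twitch VOD: 8.000 Mbps × 16500 s = 132000.0 Mb
podcast episode with video: 2.800 Mbps × 6660 s = 18648.0 Mb
Total: 212652.6 Mb = 26581.6 MB.
= 26.58 GB.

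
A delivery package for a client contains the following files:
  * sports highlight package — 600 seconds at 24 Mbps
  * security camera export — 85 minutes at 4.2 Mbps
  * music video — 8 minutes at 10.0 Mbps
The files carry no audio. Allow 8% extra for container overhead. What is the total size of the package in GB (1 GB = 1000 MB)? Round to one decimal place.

sports highlight package: 24.000 Mbps × 600 s × 1.08 = 15552.0 Mb
security camera export: 4.200 Mbps × 5100 s × 1.08 = 23133.6 Mb
music video: 10.000 Mbps × 480 s × 1.08 = 5184.0 Mb
Total: 43869.6 Mb = 5483.7 MB.
= 5.484 GB.

5.5 GB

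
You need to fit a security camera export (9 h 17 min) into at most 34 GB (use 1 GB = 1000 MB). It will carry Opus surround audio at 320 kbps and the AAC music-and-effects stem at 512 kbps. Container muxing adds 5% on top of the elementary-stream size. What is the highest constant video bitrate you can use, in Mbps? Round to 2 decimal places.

6.92 Mbps

Budget: 34 GB = 272000.0 Mb.
Stream payload after overhead: 272000.0 / 1.05 = 259047.6 Mb.
9 h 17 min = 557 min = 33420 s
Total bitrate budget: 259047.6 Mb / 33420 s = 7.751 Mbps.
Audio total: 320 + 512 = 832 kbps = 0.832 Mbps.
Video: 7.751 − 0.832 = 6.919 Mbps.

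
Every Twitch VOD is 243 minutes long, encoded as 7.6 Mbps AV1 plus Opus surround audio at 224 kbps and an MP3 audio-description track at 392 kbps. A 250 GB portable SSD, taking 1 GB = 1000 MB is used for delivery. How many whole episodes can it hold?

16

243 min = 14580 s
Audio total: 224 + 392 = 616 kbps = 0.616 Mbps.
Total bitrate: 8.216 Mbps.
Per item: 8.216 Mbps × 14580 s = 119,789 Mb = 14,974 MB.
Capacity: 250 GB = 2,000,000 Mb; 16.70 items → 16 complete.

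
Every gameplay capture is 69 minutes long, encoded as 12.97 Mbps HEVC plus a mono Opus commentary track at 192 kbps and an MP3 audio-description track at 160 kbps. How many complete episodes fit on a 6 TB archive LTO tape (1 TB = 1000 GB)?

69 min = 4140 s
Audio total: 192 + 160 = 352 kbps = 0.352 Mbps.
Total bitrate: 13.322 Mbps.
Per item: 13.322 Mbps × 4140 s = 55,153 Mb = 6,894 MB.
Capacity: 6 TB = 48,000,000 Mb; 870.30 items → 870 complete.

870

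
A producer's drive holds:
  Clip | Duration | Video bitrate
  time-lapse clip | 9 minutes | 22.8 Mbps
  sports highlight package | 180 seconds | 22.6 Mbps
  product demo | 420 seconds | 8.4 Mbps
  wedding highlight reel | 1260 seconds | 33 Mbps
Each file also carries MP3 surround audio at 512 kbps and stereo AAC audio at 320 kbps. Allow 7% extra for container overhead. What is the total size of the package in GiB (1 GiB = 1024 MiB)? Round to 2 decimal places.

Audio total: 512 + 320 = 832 kbps = 0.832 Mbps.
time-lapse clip: 23.632 Mbps × 540 s × 1.07 = 13654.6 Mb
sports highlight package: 23.432 Mbps × 180 s × 1.07 = 4513.0 Mb
product demo: 9.232 Mbps × 420 s × 1.07 = 4148.9 Mb
wedding highlight reel: 33.832 Mbps × 1260 s × 1.07 = 45612.3 Mb
Total: 67928.7 Mb = 8491.1 MB.
= 7.908 GiB.

7.91 GiB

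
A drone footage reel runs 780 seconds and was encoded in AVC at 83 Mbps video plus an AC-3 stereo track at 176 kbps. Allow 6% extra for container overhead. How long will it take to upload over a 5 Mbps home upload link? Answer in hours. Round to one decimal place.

Audio: 176 kbps = 0.176 Mbps.
Total bitrate: 83.176 Mbps.
File: 83.176 Mbps × 780 s = 64877.3 Mb.
With 6% container overhead: ×1.06. → 68769.9 Mb.
At 5 Mbps: 68769.9 / 5 = 13754.0 s ≈ 3.82 hours.

3.8 hours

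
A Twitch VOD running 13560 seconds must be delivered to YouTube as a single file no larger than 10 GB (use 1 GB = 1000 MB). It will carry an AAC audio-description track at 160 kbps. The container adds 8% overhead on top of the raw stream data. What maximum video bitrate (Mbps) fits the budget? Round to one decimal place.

Budget: 10 GB = 80000.0 Mb.
Stream payload after overhead: 80000.0 / 1.08 = 74074.1 Mb.
Total bitrate budget: 74074.1 Mb / 13560 s = 5.463 Mbps.
Audio: 160 kbps = 0.160 Mbps.
Video: 5.463 − 0.160 = 5.303 Mbps.

5.3 Mbps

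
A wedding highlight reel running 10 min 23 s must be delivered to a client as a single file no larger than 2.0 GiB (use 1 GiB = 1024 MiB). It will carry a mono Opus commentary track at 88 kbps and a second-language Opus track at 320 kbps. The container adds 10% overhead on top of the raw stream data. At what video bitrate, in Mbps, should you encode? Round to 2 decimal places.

24.66 Mbps

Budget: 2.0 GiB = 17179.9 Mb.
Stream payload after overhead: 17179.9 / 1.10 = 15618.1 Mb.
10 min 23 s = 623 s
Total bitrate budget: 15618.1 Mb / 623 s = 25.069 Mbps.
Audio total: 88 + 320 = 408 kbps = 0.408 Mbps.
Video: 25.069 − 0.408 = 24.661 Mbps.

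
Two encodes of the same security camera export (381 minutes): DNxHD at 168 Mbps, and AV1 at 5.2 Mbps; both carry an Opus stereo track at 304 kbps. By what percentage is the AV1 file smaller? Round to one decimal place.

96.7%

381 min = 22860 s
Audio: 304 kbps = 0.304 Mbps.
DNxHD: 168.304 Mbps × 22860 s = 3847429.4 Mb = 480.929 GB.
AV1: 5.504 Mbps × 22860 s = 125821.4 Mb = 15.728 GB.
Reduction: (1 − 15.728/480.929) × 100 = 96.73%.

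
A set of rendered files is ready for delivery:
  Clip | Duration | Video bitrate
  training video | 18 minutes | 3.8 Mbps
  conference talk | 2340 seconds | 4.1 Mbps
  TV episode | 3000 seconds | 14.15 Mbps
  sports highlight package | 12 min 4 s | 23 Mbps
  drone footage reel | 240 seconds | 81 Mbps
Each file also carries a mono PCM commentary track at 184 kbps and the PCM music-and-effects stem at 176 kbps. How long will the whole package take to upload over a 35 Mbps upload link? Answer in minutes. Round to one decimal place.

45.2 minutes

Audio total: 184 + 176 = 360 kbps = 0.360 Mbps.
training video: 4.160 Mbps × 1080 s = 4492.8 Mb
conference talk: 4.460 Mbps × 2340 s = 10436.4 Mb
TV episode: 14.510 Mbps × 3000 s = 43530.0 Mb
sports highlight package: 23.360 Mbps × 724 s = 16912.6 Mb
drone footage reel: 81.360 Mbps × 240 s = 19526.4 Mb
Total: 94898.2 Mb = 11862.3 MB.
At 35 Mbps: 94898.2 / 35 = 2711 s ≈ 45.2 minutes.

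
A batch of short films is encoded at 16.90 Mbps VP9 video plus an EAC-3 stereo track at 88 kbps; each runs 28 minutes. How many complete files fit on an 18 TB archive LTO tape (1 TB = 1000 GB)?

28 min = 1680 s
Audio: 88 kbps = 0.088 Mbps.
Total bitrate: 16.988 Mbps.
Per item: 16.988 Mbps × 1680 s = 28,540 Mb = 3,567 MB.
Capacity: 18 TB = 144,000,000 Mb; 5045.58 items → 5045 complete.

5045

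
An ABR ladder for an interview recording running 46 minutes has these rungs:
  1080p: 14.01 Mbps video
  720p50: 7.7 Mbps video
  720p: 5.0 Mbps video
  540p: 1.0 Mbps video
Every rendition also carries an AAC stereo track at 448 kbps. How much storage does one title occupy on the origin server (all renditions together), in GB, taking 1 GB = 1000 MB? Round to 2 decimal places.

10.18 GB

46 min = 2760 s
Audio: 448 kbps = 0.448 Mbps.
Sum of rendition bitrates: (14.01+0.448) + (7.7+0.448) + (5.0+0.448) + (1.0+0.448) = 29.502 Mbps.
× 2760 s = 81,426 Mb = 10,178 MB = 10.18 GB.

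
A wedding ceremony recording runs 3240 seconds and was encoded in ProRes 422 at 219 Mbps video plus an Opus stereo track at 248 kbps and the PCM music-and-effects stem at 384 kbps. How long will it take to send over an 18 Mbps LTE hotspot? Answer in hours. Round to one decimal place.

Audio total: 248 + 384 = 632 kbps = 0.632 Mbps.
Total bitrate: 219.632 Mbps.
File: 219.632 Mbps × 3240 s = 711607.7 Mb.
At 18 Mbps: 711607.7 / 18 = 39533.8 s ≈ 11 hours.

11.0 hours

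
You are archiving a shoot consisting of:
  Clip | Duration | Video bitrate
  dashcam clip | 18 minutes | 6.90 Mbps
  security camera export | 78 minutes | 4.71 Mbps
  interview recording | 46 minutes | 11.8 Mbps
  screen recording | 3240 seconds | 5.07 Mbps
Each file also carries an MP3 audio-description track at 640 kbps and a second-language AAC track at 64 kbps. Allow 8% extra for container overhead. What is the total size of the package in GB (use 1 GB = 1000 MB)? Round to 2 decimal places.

11.71 GB

Audio total: 640 + 64 = 704 kbps = 0.704 Mbps.
dashcam clip: 7.604 Mbps × 1080 s × 1.08 = 8869.3 Mb
security camera export: 5.414 Mbps × 4680 s × 1.08 = 27364.5 Mb
interview recording: 12.504 Mbps × 2760 s × 1.08 = 37271.9 Mb
screen recording: 5.774 Mbps × 3240 s × 1.08 = 20204.4 Mb
Total: 93710.1 Mb = 11713.8 MB.
= 11.71 GB.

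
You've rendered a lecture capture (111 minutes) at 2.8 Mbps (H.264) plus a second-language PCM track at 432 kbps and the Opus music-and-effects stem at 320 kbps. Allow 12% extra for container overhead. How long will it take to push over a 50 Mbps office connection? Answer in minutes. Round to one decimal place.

111 min = 6660 s
Audio total: 432 + 320 = 752 kbps = 0.752 Mbps.
Total bitrate: 3.552 Mbps.
File: 3.552 Mbps × 6660 s = 23656.3 Mb.
With 12% container overhead: ×1.12. → 26495.1 Mb.
At 50 Mbps: 26495.1 / 50 = 529.9 s ≈ 8.83 minutes.

8.8 minutes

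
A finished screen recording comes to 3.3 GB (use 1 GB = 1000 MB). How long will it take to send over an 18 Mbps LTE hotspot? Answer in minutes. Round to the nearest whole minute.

File: 3.3 GB = 26400.0 Mb.
At 18 Mbps: 26400.0 / 18 = 1466.7 s ≈ 24.4 minutes.

24 minutes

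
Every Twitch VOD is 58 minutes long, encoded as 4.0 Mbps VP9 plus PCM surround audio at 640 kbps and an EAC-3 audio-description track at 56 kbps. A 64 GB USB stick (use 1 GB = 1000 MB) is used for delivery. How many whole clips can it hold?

31

58 min = 3480 s
Audio total: 640 + 56 = 696 kbps = 0.696 Mbps.
Total bitrate: 4.696 Mbps.
Per item: 4.696 Mbps × 3480 s = 16,342 Mb = 2,043 MB.
Capacity: 64 GB = 512,000 Mb; 31.33 items → 31 complete.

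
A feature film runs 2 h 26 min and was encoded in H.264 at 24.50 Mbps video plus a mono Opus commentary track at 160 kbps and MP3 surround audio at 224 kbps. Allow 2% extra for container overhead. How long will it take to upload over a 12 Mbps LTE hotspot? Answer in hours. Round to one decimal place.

5.1 hours

2 h 26 min = 146 min = 8760 s
Audio total: 160 + 224 = 384 kbps = 0.384 Mbps.
Total bitrate: 24.884 Mbps.
File: 24.884 Mbps × 8760 s = 217983.8 Mb.
With 2% container overhead: ×1.02. → 222343.5 Mb.
At 12 Mbps: 222343.5 / 12 = 18528.6 s ≈ 5.15 hours.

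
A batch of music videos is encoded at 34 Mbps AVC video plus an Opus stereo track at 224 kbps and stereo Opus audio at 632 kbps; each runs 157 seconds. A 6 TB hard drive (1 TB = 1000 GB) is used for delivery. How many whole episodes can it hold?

Audio total: 224 + 632 = 856 kbps = 0.856 Mbps.
Total bitrate: 34.856 Mbps.
Per item: 34.856 Mbps × 157 s = 5,472 Mb = 684.0 MB.
Capacity: 6 TB = 48,000,000 Mb; 8771.30 items → 8771 complete.

8771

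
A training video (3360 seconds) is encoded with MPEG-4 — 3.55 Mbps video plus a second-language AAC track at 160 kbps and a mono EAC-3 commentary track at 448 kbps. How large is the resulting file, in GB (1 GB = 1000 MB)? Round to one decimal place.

Audio total: 160 + 448 = 608 kbps = 0.608 Mbps.
Total bitrate: 3.55 + 0.608 = 4.158 Mbps.
Stream data: 4.158 Mbps × 3360 s = 13970.9 Mb.
13,971 Mb ÷ 8 = 1,746 MB → 1.746 GB.

1.7 GB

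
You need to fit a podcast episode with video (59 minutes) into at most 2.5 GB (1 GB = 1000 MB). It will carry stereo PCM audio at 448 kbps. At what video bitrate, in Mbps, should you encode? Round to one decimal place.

Budget: 2.5 GB = 20000.0 Mb.
59 min = 3540 s
Total bitrate budget: 20000.0 Mb / 3540 s = 5.650 Mbps.
Audio: 448 kbps = 0.448 Mbps.
Video: 5.650 − 0.448 = 5.202 Mbps.

5.2 Mbps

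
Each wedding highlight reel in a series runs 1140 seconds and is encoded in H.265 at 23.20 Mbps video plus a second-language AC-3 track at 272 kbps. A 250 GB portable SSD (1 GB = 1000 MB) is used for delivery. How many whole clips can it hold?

74

Audio: 272 kbps = 0.272 Mbps.
Total bitrate: 23.472 Mbps.
Per item: 23.472 Mbps × 1140 s = 26,758 Mb = 3,345 MB.
Capacity: 250 GB = 2,000,000 Mb; 74.74 items → 74 complete.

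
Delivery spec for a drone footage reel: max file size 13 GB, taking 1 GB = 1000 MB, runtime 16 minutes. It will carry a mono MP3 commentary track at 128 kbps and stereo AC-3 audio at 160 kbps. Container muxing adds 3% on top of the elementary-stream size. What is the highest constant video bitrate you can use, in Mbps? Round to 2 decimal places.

104.89 Mbps

Budget: 13 GB = 104000.0 Mb.
Stream payload after overhead: 104000.0 / 1.03 = 100970.9 Mb.
16 min = 960 s
Total bitrate budget: 100970.9 Mb / 960 s = 105.178 Mbps.
Audio total: 128 + 160 = 288 kbps = 0.288 Mbps.
Video: 105.178 − 0.288 = 104.890 Mbps.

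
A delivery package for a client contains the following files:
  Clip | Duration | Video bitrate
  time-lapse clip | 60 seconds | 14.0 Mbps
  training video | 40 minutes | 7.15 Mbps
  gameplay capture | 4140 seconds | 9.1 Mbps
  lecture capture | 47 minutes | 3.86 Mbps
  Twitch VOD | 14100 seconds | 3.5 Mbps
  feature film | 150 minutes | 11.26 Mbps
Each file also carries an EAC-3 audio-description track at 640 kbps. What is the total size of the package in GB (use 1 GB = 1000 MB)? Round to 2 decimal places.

Audio: 640 kbps = 0.640 Mbps.
time-lapse clip: 14.640 Mbps × 60 s = 878.4 Mb
training video: 7.790 Mbps × 2400 s = 18696.0 Mb
gameplay capture: 9.740 Mbps × 4140 s = 40323.6 Mb
lecture capture: 4.500 Mbps × 2820 s = 12690.0 Mb
Twitch VOD: 4.140 Mbps × 14100 s = 58374.0 Mb
feature film: 11.900 Mbps × 9000 s = 107100.0 Mb
Total: 238062.0 Mb = 29757.8 MB.
= 29.76 GB.

29.76 GB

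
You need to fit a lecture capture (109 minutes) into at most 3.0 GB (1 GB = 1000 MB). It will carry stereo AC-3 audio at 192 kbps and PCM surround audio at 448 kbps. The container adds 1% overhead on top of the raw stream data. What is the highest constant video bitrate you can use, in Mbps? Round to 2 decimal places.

2.99 Mbps

Budget: 3.0 GB = 24000.0 Mb.
Stream payload after overhead: 24000.0 / 1.01 = 23762.4 Mb.
109 min = 6540 s
Total bitrate budget: 23762.4 Mb / 6540 s = 3.633 Mbps.
Audio total: 192 + 448 = 640 kbps = 0.640 Mbps.
Video: 3.633 − 0.640 = 2.993 Mbps.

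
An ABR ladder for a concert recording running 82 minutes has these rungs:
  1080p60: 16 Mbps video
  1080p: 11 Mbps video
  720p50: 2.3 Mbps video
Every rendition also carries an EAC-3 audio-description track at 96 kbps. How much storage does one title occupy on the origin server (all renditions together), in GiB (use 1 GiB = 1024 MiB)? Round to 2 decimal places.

82 min = 4920 s
Audio: 96 kbps = 0.096 Mbps.
Sum of rendition bitrates: (16+0.096) + (11+0.096) + (2.3+0.096) = 29.588 Mbps.
× 4920 s = 145,573 Mb = 18,197 MB = 16.95 GiB.

16.95 GiB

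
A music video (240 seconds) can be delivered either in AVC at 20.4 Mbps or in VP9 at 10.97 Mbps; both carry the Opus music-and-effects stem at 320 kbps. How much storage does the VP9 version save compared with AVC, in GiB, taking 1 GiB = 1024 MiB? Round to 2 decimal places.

0.26 GiB

Audio: 320 kbps = 0.320 Mbps.
AVC: 20.720 Mbps × 240 s = 4972.8 Mb = 0.579 GiB.
VP9: 11.290 Mbps × 240 s = 2709.6 Mb = 0.315 GiB.
Saving: 0.579 − 0.315 = 0.263 GiB.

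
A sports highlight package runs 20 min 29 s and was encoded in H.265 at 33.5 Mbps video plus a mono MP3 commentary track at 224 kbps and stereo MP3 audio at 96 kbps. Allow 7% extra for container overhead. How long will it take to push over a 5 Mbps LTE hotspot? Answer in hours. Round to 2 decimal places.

20 min 29 s = 1229 s
Audio total: 224 + 96 = 320 kbps = 0.320 Mbps.
Total bitrate: 33.820 Mbps.
File: 33.820 Mbps × 1229 s = 41564.8 Mb.
With 7% container overhead: ×1.07. → 44474.3 Mb.
At 5 Mbps: 44474.3 / 5 = 8894.9 s ≈ 2.47 hours.

2.47 hours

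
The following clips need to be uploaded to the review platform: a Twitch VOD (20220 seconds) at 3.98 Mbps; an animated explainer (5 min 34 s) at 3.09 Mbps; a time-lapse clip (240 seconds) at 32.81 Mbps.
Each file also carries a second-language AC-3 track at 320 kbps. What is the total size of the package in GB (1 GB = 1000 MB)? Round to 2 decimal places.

12.00 GB

Audio: 320 kbps = 0.320 Mbps.
Twitch VOD: 4.300 Mbps × 20220 s = 86946.0 Mb
animated explainer: 3.410 Mbps × 334 s = 1138.9 Mb
time-lapse clip: 33.130 Mbps × 240 s = 7951.2 Mb
Total: 96036.1 Mb = 12004.5 MB.
= 12.00 GB.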